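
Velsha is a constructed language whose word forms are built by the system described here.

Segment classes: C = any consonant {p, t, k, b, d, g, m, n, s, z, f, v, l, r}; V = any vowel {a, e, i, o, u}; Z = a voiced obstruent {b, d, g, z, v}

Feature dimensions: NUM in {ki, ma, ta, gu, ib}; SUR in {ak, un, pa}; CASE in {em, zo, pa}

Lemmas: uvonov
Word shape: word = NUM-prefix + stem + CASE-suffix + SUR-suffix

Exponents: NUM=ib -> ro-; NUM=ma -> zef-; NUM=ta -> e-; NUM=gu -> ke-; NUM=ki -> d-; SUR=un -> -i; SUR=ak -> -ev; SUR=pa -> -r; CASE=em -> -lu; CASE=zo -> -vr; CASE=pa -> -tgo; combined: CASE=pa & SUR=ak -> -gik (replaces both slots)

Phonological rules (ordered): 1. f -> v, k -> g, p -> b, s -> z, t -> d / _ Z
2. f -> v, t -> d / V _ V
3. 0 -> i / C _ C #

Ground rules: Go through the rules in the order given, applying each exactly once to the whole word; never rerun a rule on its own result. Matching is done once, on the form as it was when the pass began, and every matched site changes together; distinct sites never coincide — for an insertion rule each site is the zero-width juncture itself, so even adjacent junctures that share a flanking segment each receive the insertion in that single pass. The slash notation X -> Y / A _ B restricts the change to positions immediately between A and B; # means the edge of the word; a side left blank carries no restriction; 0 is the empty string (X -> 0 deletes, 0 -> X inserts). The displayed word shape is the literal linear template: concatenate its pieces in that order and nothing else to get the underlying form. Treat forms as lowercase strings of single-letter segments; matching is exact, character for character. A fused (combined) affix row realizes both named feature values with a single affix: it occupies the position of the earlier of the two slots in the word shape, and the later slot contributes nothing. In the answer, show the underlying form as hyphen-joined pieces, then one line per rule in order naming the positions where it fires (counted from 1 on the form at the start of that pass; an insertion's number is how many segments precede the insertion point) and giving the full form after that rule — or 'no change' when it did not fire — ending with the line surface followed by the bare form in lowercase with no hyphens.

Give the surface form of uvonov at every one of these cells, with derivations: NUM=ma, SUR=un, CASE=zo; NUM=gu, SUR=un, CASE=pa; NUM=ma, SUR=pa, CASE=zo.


cell NUM=ma, SUR=un, CASE=zo:
underlying: zef-uvonov-vr-i
1. f -> v, k -> g, p -> b, s -> z, t -> d / _ Z: no change
2. f -> v, t -> d / V _ V: fires at position(s) 3: zevuvonovvri
3. 0 -> i / C _ C #: no change
surface: zevuvonovvri

cell NUM=gu, SUR=un, CASE=pa:
underlying: ke-uvonov-tgo-i
1. f -> v, k -> g, p -> b, s -> z, t -> d / _ Z: fires at position(s) 9: keuvonovdgoi
2. f -> v, t -> d / V _ V: no change
3. 0 -> i / C _ C #: no change
surface: keuvonovdgoi

cell NUM=ma, SUR=pa, CASE=zo:
underlying: zef-uvonov-vr-r
1. f -> v, k -> g, p -> b, s -> z, t -> d / _ Z: no change
2. f -> v, t -> d / V _ V: fires at position(s) 3: zevuvonovvrr
3. 0 -> i / C _ C #: inserts after position(s) 11: zevuvonovvrir
surface: zevuvonovvrir


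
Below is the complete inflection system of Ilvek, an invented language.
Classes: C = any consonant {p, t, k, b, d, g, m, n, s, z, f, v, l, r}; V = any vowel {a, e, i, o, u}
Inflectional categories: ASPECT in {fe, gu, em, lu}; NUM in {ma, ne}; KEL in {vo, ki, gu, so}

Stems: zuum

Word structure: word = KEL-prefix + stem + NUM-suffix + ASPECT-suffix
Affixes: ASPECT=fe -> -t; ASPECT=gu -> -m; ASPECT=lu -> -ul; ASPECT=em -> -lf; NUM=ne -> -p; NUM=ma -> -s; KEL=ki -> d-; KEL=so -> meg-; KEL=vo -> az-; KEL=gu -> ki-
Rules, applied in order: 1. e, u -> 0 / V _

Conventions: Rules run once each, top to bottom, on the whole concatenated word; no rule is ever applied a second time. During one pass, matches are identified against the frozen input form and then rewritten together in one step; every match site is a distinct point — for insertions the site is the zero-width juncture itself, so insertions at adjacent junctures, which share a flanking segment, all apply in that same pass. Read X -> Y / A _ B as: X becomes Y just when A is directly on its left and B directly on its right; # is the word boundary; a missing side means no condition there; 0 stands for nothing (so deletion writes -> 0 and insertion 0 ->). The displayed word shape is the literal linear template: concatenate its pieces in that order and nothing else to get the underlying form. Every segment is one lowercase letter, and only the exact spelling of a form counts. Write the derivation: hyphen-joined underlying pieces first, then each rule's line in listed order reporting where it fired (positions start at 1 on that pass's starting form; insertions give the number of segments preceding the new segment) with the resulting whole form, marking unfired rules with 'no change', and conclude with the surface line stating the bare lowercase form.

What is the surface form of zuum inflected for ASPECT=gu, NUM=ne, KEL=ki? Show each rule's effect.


underlying: d-zuum-p-m
1. e, u -> 0 / V _: fires at position(s) 4: dzumpm
surface: dzumpm


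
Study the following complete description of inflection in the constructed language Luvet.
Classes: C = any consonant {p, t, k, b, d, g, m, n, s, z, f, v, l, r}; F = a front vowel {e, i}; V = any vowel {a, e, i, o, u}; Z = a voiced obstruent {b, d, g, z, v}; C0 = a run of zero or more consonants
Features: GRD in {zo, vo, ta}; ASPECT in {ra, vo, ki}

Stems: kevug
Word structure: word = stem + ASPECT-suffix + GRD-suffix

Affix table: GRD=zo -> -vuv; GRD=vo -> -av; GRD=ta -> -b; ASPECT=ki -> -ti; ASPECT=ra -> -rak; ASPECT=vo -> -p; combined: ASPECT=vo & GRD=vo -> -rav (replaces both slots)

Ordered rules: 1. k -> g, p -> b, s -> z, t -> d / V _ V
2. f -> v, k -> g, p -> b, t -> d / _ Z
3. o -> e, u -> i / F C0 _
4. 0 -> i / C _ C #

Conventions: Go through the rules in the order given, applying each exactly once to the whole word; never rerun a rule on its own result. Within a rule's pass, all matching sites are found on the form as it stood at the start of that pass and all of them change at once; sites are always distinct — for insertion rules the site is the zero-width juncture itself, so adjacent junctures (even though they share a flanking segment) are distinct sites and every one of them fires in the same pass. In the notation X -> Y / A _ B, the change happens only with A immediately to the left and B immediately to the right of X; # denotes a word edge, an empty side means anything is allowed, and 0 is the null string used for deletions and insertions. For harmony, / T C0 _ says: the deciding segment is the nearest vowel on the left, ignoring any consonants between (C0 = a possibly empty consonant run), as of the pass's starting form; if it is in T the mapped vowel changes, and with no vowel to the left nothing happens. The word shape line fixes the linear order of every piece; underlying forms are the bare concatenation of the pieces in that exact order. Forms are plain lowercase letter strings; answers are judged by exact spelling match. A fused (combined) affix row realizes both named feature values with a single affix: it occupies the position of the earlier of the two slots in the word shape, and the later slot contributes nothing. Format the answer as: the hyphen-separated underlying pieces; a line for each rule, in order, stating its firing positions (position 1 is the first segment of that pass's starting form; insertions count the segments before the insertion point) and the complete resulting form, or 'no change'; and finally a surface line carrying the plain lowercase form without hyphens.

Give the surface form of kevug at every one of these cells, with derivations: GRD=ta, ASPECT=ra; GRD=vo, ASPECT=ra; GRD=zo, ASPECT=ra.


cell GRD=ta, ASPECT=ra:
underlying: kevug-rak-b
1. k -> g, p -> b, s -> z, t -> d / V _ V: no change
2. f -> v, k -> g, p -> b, t -> d / _ Z: fires at position(s) 8: kevugragb
3. o -> e, u -> i / F C0 _: fires at position(s) 4: kevigragb
4. 0 -> i / C _ C #: inserts after position(s) 8: kevigragib
surface: kevigragib

cell GRD=vo, ASPECT=ra:
underlying: kevug-rak-av
1. k -> g, p -> b, s -> z, t -> d / V _ V: fires at position(s) 8: kevugragav
2. f -> v, k -> g, p -> b, t -> d / _ Z: no change
3. o -> e, u -> i / F C0 _: fires at position(s) 4: kevigragav
4. 0 -> i / C _ C #: no change
surface: kevigragav

cell GRD=zo, ASPECT=ra:
underlying: kevug-rak-vuv
1. k -> g, p -> b, s -> z, t -> d / V _ V: no change
2. f -> v, k -> g, p -> b, t -> d / _ Z: fires at position(s) 8: kevugragvuv
3. o -> e, u -> i / F C0 _: fires at position(s) 4: kevigragvuv
4. 0 -> i / C _ C #: no change
surface: kevigragvuv


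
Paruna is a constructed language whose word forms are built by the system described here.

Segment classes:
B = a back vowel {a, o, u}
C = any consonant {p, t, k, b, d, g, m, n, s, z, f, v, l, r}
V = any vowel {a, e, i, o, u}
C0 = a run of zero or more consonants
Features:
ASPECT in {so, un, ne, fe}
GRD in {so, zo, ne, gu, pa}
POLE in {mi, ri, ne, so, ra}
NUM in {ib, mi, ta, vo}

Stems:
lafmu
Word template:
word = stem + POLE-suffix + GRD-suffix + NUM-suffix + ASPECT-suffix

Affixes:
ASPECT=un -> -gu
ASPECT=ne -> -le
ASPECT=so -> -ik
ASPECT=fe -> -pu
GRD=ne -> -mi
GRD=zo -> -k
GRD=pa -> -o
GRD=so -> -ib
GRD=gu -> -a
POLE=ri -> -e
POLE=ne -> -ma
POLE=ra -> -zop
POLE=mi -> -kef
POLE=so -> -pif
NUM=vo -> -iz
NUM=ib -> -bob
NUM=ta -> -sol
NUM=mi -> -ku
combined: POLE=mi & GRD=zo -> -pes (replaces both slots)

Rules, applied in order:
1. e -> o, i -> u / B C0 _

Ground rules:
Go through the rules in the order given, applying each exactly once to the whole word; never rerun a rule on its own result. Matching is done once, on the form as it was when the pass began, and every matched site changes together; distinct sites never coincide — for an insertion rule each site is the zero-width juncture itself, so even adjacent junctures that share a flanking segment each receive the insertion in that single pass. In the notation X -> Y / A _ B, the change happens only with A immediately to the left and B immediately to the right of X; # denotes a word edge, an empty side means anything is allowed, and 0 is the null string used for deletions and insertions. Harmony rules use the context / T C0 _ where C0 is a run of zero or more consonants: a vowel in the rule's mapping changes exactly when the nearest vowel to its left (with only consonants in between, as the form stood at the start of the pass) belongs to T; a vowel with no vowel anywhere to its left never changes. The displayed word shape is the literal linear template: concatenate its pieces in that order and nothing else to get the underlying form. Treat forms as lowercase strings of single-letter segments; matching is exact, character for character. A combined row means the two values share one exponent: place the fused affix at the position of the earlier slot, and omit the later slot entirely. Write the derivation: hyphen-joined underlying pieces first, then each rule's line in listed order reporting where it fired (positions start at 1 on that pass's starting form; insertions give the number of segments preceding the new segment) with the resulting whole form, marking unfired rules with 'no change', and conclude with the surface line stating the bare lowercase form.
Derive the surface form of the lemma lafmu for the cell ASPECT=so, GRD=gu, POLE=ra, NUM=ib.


underlying: lafmu-zop-a-bob-ik
1. e -> o, i -> u / B C0 _: fires at position(s) 13: lafmuzopabobuk
surface: lafmuzopabobuk


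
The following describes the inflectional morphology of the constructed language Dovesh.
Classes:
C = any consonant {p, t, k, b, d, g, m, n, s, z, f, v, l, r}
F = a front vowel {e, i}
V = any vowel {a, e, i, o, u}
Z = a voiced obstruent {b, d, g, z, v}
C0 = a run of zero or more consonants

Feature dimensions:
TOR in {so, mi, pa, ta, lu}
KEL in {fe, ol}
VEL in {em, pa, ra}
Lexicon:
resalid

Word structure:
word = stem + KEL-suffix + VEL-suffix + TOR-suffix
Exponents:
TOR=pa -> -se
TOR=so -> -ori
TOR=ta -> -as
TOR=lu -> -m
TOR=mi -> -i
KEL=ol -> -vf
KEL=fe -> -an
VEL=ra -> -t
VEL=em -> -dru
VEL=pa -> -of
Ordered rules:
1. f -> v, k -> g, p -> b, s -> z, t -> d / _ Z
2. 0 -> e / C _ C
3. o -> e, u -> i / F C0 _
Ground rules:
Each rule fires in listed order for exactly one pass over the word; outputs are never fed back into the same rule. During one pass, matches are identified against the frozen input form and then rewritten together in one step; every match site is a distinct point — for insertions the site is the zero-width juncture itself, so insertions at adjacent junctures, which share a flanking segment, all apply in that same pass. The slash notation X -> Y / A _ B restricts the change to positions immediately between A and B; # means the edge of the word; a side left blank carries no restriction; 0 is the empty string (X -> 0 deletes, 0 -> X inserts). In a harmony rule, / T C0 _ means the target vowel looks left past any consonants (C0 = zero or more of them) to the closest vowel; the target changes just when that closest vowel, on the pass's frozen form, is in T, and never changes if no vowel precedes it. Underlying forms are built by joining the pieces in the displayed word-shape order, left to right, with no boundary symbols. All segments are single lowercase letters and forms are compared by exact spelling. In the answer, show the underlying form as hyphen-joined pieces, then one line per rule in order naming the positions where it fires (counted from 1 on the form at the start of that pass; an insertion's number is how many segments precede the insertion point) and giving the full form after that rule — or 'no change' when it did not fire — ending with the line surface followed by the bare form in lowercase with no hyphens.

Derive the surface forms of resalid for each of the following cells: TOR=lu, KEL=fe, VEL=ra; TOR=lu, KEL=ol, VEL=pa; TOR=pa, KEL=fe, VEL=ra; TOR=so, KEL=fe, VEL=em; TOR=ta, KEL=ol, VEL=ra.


cell TOR=lu, KEL=fe, VEL=ra:
underlying: resalid-an-t-m
1. f -> v, k -> g, p -> b, s -> z, t -> d / _ Z: no change
2. 0 -> e / C _ C: inserts after position(s) 9, 10: resalidanetem
3. o -> e, u -> i / F C0 _: no change
surface: resalidanetem

cell TOR=lu, KEL=ol, VEL=pa:
underlying: resalid-vf-of-m
1. f -> v, k -> g, p -> b, s -> z, t -> d / _ Z: no change
2. 0 -> e / C _ C: inserts after position(s) 7, 8, 11: resalidevefofem
3. o -> e, u -> i / F C0 _: fires at position(s) 12: resalidevefefem
surface: resalidevefefem

cell TOR=pa, KEL=fe, VEL=ra:
underlying: resalid-an-t-se
1. f -> v, k -> g, p -> b, s -> z, t -> d / _ Z: no change
2. 0 -> e / C _ C: inserts after position(s) 9, 10: resalidanetese
3. o -> e, u -> i / F C0 _: no change
surface: resalidanetese

cell TOR=so, KEL=fe, VEL=em:
underlying: resalid-an-dru-ori
1. f -> v, k -> g, p -> b, s -> z, t -> d / _ Z: no change
2. 0 -> e / C _ C: inserts after position(s) 9, 10: resalidanederuori
3. o -> e, u -> i / F C0 _: fires at position(s) 14: resalidanederiori
surface: resalidanederiori

cell TOR=ta, KEL=ol, VEL=ra:
underlying: resalid-vf-t-as
1. f -> v, k -> g, p -> b, s -> z, t -> d / _ Z: no change
2. 0 -> e / C _ C: inserts after position(s) 7, 8, 9: resalidevefetas
3. o -> e, u -> i / F C0 _: no change
surface: resalidevefetas


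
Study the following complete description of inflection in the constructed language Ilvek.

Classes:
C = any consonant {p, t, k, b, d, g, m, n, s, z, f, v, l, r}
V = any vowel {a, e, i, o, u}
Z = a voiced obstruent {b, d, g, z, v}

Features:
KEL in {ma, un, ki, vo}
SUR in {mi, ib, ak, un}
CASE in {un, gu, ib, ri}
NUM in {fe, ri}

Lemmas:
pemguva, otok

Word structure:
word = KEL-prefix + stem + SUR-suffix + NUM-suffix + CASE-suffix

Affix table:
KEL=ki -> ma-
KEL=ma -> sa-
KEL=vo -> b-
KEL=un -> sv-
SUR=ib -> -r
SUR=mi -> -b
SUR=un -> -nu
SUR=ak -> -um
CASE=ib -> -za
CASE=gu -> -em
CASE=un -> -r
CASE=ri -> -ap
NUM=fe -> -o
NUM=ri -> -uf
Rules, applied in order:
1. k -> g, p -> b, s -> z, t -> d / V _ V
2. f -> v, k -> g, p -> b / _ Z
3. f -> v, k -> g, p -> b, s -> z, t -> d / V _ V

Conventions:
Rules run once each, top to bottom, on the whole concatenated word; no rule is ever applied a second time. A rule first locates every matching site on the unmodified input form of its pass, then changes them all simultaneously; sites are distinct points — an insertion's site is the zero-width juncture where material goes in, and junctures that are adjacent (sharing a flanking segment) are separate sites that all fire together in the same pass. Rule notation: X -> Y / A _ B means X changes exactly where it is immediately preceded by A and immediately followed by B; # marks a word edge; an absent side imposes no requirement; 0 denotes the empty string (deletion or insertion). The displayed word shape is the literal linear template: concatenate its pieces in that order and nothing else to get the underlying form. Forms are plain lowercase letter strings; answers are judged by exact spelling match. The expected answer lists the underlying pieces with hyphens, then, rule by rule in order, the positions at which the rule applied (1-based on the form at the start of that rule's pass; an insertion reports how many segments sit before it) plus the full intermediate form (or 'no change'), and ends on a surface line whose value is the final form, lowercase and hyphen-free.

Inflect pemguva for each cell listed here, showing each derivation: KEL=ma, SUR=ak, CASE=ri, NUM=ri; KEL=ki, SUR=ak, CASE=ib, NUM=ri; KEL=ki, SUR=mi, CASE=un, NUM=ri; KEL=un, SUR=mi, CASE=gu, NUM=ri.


cell KEL=ma, SUR=ak, CASE=ri, NUM=ri:
underlying: sa-pemguva-um-uf-ap
1. k -> g, p -> b, s -> z, t -> d / V _ V: fires at position(s) 3: sabemguvaumufap
2. f -> v, k -> g, p -> b / _ Z: no change
3. f -> v, k -> g, p -> b, s -> z, t -> d / V _ V: fires at position(s) 13: sabemguvaumuvap
surface: sabemguvaumuvap

cell KEL=ki, SUR=ak, CASE=ib, NUM=ri:
underlying: ma-pemguva-um-uf-za
1. k -> g, p -> b, s -> z, t -> d / V _ V: fires at position(s) 3: mabemguvaumufza
2. f -> v, k -> g, p -> b / _ Z: fires at position(s) 13: mabemguvaumuvza
3. f -> v, k -> g, p -> b, s -> z, t -> d / V _ V: no change
surface: mabemguvaumuvza

cell KEL=ki, SUR=mi, CASE=un, NUM=ri:
underlying: ma-pemguva-b-uf-r
1. k -> g, p -> b, s -> z, t -> d / V _ V: fires at position(s) 3: mabemguvabufr
2. f -> v, k -> g, p -> b / _ Z: no change
3. f -> v, k -> g, p -> b, s -> z, t -> d / V _ V: no change
surface: mabemguvabufr

cell KEL=un, SUR=mi, CASE=gu, NUM=ri:
underlying: sv-pemguva-b-uf-em
1. k -> g, p -> b, s -> z, t -> d / V _ V: no change
2. f -> v, k -> g, p -> b / _ Z: no change
3. f -> v, k -> g, p -> b, s -> z, t -> d / V _ V: fires at position(s) 12: svpemguvabuvem
surface: svpemguvabuvem


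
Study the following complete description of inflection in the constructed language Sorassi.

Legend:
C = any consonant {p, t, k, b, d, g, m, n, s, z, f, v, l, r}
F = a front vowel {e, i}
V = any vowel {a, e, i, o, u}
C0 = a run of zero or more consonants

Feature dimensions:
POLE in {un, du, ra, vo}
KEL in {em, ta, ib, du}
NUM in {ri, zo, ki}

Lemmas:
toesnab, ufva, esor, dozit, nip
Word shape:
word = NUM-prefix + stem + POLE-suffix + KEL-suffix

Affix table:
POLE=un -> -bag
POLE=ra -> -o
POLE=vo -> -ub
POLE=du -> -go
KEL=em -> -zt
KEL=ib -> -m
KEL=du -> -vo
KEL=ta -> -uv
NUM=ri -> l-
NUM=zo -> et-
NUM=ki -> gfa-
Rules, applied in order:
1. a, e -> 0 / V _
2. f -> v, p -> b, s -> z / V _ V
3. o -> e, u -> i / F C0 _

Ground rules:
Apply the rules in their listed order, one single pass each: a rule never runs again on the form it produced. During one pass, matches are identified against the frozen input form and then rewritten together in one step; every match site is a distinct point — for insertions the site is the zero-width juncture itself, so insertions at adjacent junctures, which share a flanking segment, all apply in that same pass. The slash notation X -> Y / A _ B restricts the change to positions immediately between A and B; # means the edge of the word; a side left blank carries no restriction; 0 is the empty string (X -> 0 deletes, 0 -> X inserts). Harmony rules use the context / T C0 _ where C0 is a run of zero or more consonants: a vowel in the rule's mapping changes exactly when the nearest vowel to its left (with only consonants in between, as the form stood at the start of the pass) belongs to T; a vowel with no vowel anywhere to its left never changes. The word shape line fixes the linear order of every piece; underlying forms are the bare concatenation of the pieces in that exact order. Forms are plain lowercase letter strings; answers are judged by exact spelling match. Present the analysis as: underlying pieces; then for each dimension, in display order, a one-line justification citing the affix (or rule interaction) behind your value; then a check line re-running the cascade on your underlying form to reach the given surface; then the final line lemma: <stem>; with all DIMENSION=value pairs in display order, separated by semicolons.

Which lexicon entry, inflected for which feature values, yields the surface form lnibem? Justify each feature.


underlying: l-nip-o-m
POLE=ra - signalled by the affix -o
KEL=ib - signalled by the affix -m
NUM=ri - signalled by the affix l-
check: lnipom -> lnipom -> lnibom -> lnibem
lemma: nip; POLE=ra; KEL=ib; NUM=ri


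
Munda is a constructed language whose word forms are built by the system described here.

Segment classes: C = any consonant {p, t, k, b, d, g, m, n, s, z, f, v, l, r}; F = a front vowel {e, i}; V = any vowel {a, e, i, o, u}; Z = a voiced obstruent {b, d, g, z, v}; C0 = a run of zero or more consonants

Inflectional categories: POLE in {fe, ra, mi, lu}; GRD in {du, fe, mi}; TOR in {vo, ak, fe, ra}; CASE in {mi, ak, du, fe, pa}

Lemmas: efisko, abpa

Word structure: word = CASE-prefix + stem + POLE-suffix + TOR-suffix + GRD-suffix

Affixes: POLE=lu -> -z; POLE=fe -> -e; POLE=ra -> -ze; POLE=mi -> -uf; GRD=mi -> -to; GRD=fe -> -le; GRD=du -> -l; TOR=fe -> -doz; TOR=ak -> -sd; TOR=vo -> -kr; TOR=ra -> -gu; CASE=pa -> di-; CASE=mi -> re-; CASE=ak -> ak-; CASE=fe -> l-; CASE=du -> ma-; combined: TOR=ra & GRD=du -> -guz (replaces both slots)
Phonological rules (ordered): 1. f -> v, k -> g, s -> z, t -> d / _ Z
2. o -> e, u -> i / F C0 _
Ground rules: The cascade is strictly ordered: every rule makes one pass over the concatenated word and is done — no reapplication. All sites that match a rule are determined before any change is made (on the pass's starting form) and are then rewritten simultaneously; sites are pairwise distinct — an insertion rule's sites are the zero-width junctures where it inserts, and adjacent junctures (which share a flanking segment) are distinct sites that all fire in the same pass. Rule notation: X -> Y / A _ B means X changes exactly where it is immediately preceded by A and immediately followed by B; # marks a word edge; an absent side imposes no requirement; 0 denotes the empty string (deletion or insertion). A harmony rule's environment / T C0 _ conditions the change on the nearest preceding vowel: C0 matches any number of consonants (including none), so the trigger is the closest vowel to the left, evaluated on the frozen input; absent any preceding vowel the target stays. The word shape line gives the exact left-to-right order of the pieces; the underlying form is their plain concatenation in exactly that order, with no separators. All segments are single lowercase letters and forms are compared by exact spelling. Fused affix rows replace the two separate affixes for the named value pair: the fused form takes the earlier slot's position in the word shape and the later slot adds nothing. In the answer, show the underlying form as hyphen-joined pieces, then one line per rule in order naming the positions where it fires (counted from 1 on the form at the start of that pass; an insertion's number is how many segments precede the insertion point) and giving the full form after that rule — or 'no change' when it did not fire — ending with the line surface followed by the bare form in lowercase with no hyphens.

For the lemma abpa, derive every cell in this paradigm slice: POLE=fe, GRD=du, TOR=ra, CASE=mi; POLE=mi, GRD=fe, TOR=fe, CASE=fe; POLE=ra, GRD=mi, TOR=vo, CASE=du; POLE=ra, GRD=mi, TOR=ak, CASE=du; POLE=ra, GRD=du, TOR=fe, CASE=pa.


cell POLE=fe, GRD=du, TOR=ra, CASE=mi:
underlying: re-abpa-e-guz
1. f -> v, k -> g, s -> z, t -> d / _ Z: no change
2. o -> e, u -> i / F C0 _: fires at position(s) 9: reabpaegiz
surface: reabpaegiz

cell POLE=mi, GRD=fe, TOR=fe, CASE=fe:
underlying: l-abpa-uf-doz-le
1. f -> v, k -> g, s -> z, t -> d / _ Z: fires at position(s) 7: labpauvdozle
2. o -> e, u -> i / F C0 _: no change
surface: labpauvdozle

cell POLE=ra, GRD=mi, TOR=vo, CASE=du:
underlying: ma-abpa-ze-kr-to
1. f -> v, k -> g, s -> z, t -> d / _ Z: no change
2. o -> e, u -> i / F C0 _: fires at position(s) 12: maabpazekrte
surface: maabpazekrte

cell POLE=ra, GRD=mi, TOR=ak, CASE=du:
underlying: ma-abpa-ze-sd-to
1. f -> v, k -> g, s -> z, t -> d / _ Z: fires at position(s) 9: maabpazezdto
2. o -> e, u -> i / F C0 _: fires at position(s) 12: maabpazezdte
surface: maabpazezdte

cell POLE=ra, GRD=du, TOR=fe, CASE=pa:
underlying: di-abpa-ze-doz-l
1. f -> v, k -> g, s -> z, t -> d / _ Z: no change
2. o -> e, u -> i / F C0 _: fires at position(s) 10: diabpazedezl
surface: diabpazedezl


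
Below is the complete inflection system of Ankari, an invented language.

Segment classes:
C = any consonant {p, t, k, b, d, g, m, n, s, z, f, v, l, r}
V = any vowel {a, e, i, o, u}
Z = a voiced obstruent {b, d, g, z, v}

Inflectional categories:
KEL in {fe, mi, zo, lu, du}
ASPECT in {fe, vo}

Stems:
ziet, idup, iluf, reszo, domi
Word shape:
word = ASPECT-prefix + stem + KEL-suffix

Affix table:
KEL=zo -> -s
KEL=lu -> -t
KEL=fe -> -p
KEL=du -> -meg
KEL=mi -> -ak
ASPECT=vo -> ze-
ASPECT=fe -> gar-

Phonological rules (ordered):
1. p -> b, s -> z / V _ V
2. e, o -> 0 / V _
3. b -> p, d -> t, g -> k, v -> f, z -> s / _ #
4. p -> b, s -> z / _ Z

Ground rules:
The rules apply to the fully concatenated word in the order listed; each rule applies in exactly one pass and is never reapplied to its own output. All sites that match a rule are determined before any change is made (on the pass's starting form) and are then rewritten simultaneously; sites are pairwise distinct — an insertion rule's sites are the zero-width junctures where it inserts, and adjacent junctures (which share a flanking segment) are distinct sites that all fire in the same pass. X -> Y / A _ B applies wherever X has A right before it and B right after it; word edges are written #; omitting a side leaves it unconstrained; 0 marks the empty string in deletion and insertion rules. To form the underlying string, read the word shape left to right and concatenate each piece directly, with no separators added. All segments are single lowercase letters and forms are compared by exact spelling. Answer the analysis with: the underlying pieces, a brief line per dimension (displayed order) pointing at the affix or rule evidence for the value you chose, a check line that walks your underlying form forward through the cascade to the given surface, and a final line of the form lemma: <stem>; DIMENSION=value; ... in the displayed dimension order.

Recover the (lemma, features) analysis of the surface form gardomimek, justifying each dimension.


underlying: gar-domi-meg
KEL=du - signalled by the affix -meg
ASPECT=fe - signalled by the affix gar-
check: gardomimeg -> gardomimeg -> gardomimeg -> gardomimek -> gardomimek
lemma: domi; KEL=du; ASPECT=fe


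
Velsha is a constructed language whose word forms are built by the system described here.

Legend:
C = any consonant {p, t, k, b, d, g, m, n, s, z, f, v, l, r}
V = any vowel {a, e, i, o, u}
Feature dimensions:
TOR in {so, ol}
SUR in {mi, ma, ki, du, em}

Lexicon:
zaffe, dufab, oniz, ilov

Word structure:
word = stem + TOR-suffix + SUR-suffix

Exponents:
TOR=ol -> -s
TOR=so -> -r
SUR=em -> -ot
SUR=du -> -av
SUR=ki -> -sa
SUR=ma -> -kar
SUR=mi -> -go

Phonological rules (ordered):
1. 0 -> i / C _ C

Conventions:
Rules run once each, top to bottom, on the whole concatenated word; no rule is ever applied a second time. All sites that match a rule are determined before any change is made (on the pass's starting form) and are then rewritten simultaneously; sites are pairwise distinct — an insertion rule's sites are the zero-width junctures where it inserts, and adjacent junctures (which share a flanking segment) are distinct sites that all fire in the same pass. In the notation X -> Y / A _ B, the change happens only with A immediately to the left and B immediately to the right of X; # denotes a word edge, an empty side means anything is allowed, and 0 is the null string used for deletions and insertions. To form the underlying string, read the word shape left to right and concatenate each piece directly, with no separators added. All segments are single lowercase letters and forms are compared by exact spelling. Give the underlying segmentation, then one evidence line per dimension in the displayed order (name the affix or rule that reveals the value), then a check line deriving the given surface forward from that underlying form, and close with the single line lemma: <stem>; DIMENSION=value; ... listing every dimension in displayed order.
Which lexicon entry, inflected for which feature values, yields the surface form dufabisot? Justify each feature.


underlying: dufab-s-ot
TOR=ol - signalled by the affix -s
SUR=em - signalled by the affix -ot
check: dufabsot -> dufabisot
lemma: dufab; TOR=ol; SUR=em


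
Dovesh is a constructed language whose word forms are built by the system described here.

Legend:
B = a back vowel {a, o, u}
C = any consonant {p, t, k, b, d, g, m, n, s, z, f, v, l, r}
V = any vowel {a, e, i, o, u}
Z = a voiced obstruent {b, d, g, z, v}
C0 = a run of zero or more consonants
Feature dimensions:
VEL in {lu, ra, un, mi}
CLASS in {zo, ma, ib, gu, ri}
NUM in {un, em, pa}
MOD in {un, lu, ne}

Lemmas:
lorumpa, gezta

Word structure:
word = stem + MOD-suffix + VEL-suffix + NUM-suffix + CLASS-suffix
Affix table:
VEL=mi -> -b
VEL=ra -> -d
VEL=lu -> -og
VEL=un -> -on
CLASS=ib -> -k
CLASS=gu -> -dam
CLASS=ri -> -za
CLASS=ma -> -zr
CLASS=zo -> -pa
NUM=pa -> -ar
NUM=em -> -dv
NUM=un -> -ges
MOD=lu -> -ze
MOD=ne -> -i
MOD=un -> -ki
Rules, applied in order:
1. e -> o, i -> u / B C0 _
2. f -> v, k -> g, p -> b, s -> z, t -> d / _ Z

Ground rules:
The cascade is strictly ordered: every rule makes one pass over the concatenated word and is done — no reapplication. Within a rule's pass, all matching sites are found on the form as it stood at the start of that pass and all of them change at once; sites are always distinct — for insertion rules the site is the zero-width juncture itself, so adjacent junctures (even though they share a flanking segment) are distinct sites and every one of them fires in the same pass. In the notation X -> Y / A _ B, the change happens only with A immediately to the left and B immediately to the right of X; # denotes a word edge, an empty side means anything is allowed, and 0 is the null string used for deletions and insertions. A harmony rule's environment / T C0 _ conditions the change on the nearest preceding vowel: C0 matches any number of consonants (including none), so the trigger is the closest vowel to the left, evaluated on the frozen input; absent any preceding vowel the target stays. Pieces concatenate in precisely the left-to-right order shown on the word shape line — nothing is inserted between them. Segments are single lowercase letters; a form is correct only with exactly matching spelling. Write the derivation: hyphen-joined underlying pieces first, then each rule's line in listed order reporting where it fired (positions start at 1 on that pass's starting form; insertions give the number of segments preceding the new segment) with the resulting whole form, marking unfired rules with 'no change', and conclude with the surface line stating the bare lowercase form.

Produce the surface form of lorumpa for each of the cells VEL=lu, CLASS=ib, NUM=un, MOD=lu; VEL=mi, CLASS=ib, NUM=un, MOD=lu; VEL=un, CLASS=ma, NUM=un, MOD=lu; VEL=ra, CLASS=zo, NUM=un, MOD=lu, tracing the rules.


cell VEL=lu, CLASS=ib, NUM=un, MOD=lu:
underlying: lorumpa-ze-og-ges-k
1. e -> o, i -> u / B C0 _: fires at position(s) 9, 13: lorumpazooggosk
2. f -> v, k -> g, p -> b, s -> z, t -> d / _ Z: no change
surface: lorumpazooggosk

cell VEL=mi, CLASS=ib, NUM=un, MOD=lu:
underlying: lorumpa-ze-b-ges-k
1. e -> o, i -> u / B C0 _: fires at position(s) 9: lorumpazobgesk
2. f -> v, k -> g, p -> b, s -> z, t -> d / _ Z: no change
surface: lorumpazobgesk

cell VEL=un, CLASS=ma, NUM=un, MOD=lu:
underlying: lorumpa-ze-on-ges-zr
1. e -> o, i -> u / B C0 _: fires at position(s) 9, 13: lorumpazoongoszr
2. f -> v, k -> g, p -> b, s -> z, t -> d / _ Z: fires at position(s) 14: lorumpazoongozzr
surface: lorumpazoongozzr

cell VEL=ra, CLASS=zo, NUM=un, MOD=lu:
underlying: lorumpa-ze-d-ges-pa
1. e -> o, i -> u / B C0 _: fires at position(s) 9: lorumpazodgespa
2. f -> v, k -> g, p -> b, s -> z, t -> d / _ Z: no change
surface: lorumpazodgespa


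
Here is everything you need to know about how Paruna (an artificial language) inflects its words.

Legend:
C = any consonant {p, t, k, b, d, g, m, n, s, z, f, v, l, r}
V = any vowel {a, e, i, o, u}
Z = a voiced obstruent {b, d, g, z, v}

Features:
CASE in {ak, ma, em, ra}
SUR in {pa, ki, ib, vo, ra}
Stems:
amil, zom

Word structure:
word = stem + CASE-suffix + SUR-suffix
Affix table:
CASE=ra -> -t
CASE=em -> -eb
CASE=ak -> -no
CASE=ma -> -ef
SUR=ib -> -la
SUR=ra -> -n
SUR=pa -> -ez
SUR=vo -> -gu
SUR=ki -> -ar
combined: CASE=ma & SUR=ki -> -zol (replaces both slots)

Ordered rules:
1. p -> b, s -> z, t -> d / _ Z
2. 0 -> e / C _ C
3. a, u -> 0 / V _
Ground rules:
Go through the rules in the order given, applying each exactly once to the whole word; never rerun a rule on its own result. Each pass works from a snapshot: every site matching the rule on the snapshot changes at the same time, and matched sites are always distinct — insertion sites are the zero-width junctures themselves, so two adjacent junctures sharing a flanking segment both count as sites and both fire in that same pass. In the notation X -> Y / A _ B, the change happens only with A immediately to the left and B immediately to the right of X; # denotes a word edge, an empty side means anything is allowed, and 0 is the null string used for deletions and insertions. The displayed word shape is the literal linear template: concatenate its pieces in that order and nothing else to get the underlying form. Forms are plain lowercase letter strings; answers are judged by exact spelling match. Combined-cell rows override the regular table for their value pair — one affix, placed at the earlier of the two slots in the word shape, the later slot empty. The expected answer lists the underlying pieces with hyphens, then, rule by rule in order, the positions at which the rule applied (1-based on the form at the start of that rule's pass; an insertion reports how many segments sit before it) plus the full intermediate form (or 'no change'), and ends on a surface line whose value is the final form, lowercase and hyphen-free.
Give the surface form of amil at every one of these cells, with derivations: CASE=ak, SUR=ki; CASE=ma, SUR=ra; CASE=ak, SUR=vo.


cell CASE=ak, SUR=ki:
underlying: amil-no-ar
1. p -> b, s -> z, t -> d / _ Z: no change
2. 0 -> e / C _ C: inserts after position(s) 4: amilenoar
3. a, u -> 0 / V _: fires at position(s) 8: amilenor
surface: amilenor

cell CASE=ma, SUR=ra:
underlying: amil-ef-n
1. p -> b, s -> z, t -> d / _ Z: no change
2. 0 -> e / C _ C: inserts after position(s) 6: amilefen
3. a, u -> 0 / V _: no change
surface: amilefen

cell CASE=ak, SUR=vo:
underlying: amil-no-gu
1. p -> b, s -> z, t -> d / _ Z: no change
2. 0 -> e / C _ C: inserts after position(s) 4: amilenogu
3. a, u -> 0 / V _: no change
surface: amilenogu


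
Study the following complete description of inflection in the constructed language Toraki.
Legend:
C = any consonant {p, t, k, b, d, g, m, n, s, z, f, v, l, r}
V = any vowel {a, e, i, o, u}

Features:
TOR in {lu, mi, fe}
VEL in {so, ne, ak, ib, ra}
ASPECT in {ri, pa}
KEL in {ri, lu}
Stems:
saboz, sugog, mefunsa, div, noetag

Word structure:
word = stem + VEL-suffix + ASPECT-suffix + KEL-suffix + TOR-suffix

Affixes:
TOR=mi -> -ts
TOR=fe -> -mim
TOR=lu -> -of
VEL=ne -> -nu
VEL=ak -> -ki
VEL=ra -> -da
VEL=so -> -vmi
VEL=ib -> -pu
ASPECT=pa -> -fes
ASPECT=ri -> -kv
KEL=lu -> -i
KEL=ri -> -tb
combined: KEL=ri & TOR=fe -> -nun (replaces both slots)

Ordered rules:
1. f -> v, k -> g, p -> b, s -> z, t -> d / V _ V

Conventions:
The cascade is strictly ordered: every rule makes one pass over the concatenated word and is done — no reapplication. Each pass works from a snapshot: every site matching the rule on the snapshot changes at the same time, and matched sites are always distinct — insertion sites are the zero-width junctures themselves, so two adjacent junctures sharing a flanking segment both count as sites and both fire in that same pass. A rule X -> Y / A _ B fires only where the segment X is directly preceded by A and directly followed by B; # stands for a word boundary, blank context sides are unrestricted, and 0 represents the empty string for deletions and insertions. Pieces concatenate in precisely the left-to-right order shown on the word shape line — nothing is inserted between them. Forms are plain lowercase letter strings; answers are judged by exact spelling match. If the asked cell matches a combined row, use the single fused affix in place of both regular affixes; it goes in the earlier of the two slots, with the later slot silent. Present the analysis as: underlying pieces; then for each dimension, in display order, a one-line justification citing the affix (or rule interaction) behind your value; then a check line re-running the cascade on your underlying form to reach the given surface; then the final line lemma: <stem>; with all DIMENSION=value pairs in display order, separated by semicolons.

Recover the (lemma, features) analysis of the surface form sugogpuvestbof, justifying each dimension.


underlying: sugog-pu-fes-tb-of
TOR=lu - signalled by the affix -of
VEL=ib - signalled by the affix -pu
ASPECT=pa - signalled by the affix -fes
KEL=ri - signalled by the affix -tb
check: sugogpufestbof -> sugogpuvestbof
lemma: sugog; TOR=lu; VEL=ib; ASPECT=pa; KEL=ri


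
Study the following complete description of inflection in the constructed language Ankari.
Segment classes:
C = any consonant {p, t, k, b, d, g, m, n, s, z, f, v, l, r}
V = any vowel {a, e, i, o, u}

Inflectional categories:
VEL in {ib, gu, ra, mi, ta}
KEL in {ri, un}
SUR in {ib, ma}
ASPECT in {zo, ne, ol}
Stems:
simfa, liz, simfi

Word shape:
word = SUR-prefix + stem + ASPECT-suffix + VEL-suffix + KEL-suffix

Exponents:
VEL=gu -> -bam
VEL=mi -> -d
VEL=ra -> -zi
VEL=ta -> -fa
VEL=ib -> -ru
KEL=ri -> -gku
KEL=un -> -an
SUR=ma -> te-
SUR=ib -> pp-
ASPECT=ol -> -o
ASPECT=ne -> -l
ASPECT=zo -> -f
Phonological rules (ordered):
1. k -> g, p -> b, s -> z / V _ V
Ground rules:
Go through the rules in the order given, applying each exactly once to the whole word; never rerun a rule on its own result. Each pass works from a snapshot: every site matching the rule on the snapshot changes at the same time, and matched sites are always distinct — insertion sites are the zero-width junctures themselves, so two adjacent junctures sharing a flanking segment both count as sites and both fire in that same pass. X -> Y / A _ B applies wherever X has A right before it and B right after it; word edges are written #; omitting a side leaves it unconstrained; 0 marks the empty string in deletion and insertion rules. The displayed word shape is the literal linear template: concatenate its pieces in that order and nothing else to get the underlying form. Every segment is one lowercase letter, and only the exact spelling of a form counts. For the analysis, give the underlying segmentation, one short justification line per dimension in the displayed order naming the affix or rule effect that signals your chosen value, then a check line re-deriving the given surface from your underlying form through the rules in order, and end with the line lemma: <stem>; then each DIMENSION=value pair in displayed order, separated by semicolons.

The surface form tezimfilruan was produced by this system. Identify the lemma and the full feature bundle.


underlying: te-simfi-l-ru-an
VEL=ib - signalled by the affix -ru
KEL=un - signalled by the affix -an
SUR=ma - signalled by the affix te-
ASPECT=ne - signalled by the affix -l
check: tesimfilruan -> tezimfilruan
lemma: simfi; VEL=ib; KEL=un; SUR=ma; ASPECT=ne
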